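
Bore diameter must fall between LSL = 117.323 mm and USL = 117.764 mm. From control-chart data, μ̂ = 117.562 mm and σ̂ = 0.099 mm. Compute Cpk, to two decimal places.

Cpu = (USL − μ̂) / (3σ̂) = (117.764 − 117.562) / (3 × 0.099) = 0.6801; Cpl = (μ̂ − LSL) / (3σ̂) = (117.562 − 117.323) / (3 × 0.099) = 0.8047; Cpk = min(Cpu, Cpl) = 0.6801

0.68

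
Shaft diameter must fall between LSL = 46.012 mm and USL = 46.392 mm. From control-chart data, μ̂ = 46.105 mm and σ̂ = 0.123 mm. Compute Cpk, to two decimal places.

0.25

Cpu = (USL − μ̂) / (3σ̂) = (46.392 − 46.105) / (3 × 0.123) = 0.7778; Cpl = (μ̂ − LSL) / (3σ̂) = (46.105 − 46.012) / (3 × 0.123) = 0.2520; Cpk = min(Cpu, Cpl) = 0.2520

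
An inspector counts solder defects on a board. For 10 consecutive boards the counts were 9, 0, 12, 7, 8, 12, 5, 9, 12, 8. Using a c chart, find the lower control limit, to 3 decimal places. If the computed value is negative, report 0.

0.000

c̄ = (9 + 0 + 12 + 7 + 8 + 12 + 5 + 9 + 12 + 8) / 10 = 82 / 10 = 8.2000
LCL = c̄ − 3√c̄ = 8.2000 − 3 × 2.8636 = -0.3907 → 0 (cannot be negative)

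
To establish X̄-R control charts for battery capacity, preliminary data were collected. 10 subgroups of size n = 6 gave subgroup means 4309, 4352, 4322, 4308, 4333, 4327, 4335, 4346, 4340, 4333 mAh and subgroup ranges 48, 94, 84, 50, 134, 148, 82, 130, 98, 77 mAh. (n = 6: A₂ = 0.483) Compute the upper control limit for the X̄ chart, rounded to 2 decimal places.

X̄̄ = (4309 + 4352 + 4322 + 4308 + 4333 + 4327 + 4335 + 4346 + 4340 + 4333) / 10 = 43305.0000 / 10 = 4330.5000
R̄ = (48 + 94 + 84 + 50 + 134 + 148 + 82 + 130 + 98 + 77) / 10 = 945.0000 / 10 = 94.5000
UCL = X̄̄ + A₂·R̄ = 4330.5000 + 0.483 × 94.5000 = 4376.1435

4376.14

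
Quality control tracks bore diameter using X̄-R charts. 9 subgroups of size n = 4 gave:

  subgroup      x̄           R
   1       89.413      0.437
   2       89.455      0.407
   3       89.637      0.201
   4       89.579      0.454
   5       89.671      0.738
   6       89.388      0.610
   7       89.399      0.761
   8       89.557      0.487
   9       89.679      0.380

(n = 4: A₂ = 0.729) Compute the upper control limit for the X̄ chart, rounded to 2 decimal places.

X̄̄ = (89.413 + 89.455 + 89.637 + 89.579 + 89.671 + 89.388 + 89.399 + 89.557 + 89.679) / 9 = 805.7780 / 9 = 89.5309
R̄ = (0.437 + 0.407 + 0.201 + 0.454 + 0.738 + 0.610 + 0.761 + 0.487 + 0.380) / 9 = 4.4750 / 9 = 0.4972
UCL = X̄̄ + A₂·R̄ = 89.5309 + 0.729 × 0.4972 = 89.8934

89.89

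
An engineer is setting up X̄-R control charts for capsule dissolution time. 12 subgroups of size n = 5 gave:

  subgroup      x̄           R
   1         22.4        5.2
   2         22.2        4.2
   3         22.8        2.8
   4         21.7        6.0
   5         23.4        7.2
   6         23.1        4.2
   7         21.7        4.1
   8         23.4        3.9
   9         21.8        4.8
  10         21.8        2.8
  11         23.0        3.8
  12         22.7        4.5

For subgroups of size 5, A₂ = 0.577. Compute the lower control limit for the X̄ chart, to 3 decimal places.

X̄̄ = (22.4 + 22.2 + 22.8 + 21.7 + 23.4 + 23.1 + 21.7 + 23.4 + 21.8 + 21.8 + 23.0 + 22.7) / 12 = 270.0000 / 12 = 22.5000
R̄ = (5.2 + 4.2 + 2.8 + 6.0 + 7.2 + 4.2 + 4.1 + 3.9 + 4.8 + 2.8 + 3.8 + 4.5) / 12 = 53.5000 / 12 = 4.4583
LCL = X̄̄ − A₂·R̄ = 22.5000 − 0.577 × 4.4583 = 19.9275

19.928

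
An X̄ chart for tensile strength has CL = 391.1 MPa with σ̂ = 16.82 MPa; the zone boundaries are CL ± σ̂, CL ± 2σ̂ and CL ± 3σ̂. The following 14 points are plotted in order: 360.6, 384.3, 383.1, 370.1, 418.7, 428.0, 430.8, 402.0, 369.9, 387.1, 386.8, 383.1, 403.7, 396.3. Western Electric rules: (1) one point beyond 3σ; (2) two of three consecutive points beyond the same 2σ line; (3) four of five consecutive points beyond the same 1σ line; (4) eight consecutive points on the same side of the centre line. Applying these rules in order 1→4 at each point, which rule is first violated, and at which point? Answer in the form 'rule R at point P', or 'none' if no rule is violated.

Zone of each point (C = within 1σ̂, B = 1σ̂–2σ̂, A = 2σ̂–3σ̂, * = beyond 3σ̂; sign = side of CL): 1:-B, 2:-C, 3:-C, 4:-B, 5:+B, 6:+A, 7:+A, 8:+C, 9:-B, 10:-C, 11:-C, 12:-C, 13:+C, 14:+C
Rule 2 (two of three consecutive points beyond the same 2σ limit) is satisfied at point 7.

rule 2 at point 7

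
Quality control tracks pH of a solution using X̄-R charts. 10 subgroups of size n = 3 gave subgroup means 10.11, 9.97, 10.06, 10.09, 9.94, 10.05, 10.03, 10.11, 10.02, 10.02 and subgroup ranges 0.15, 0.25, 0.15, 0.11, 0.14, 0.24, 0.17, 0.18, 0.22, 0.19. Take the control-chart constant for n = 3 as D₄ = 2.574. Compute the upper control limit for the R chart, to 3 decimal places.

0.463

R̄ = (0.15 + 0.25 + 0.15 + 0.11 + 0.14 + 0.24 + 0.17 + 0.18 + 0.22 + 0.19) / 10 = 1.8000 / 10 = 0.1800
UCL_R = D₄·R̄ = 2.574 × 0.1800 = 0.4633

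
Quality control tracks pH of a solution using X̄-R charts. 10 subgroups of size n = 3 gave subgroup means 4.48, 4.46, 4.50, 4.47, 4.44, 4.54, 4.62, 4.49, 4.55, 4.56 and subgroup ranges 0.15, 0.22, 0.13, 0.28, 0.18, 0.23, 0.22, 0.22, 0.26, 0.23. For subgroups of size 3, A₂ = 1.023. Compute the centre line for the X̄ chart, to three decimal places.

4.511

X̄̄ = (4.48 + 4.46 + 4.50 + 4.47 + 4.44 + 4.54 + 4.62 + 4.49 + 4.55 + 4.56) / 10 = 45.1100 / 10 = 4.5110
CL = X̄̄ = 4.5110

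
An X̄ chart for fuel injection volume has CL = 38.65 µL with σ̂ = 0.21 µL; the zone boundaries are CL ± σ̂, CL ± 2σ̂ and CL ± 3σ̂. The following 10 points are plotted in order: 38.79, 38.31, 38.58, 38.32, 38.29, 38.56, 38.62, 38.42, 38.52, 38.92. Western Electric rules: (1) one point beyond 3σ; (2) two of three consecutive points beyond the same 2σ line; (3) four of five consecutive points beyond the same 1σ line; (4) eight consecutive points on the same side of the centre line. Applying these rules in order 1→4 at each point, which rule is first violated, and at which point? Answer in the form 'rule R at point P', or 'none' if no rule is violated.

Zone of each point (C = within 1σ̂, B = 1σ̂–2σ̂, A = 2σ̂–3σ̂, * = beyond 3σ̂; sign = side of CL): 1:+C, 2:-B, 3:-C, 4:-B, 5:-B, 6:-C, 7:-C, 8:-B, 9:-C, 10:+B
Rule 4 (eight consecutive points on the same side of the centre line) is satisfied at point 9.

rule 4 at point 9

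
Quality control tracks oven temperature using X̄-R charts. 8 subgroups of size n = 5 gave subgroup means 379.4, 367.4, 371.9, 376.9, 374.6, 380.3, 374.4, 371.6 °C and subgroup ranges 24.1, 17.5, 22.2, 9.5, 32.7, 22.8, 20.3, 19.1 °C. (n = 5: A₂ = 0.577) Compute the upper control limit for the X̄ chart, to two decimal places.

386.69

X̄̄ = (379.4 + 367.4 + 371.9 + 376.9 + 374.6 + 380.3 + 374.4 + 371.6) / 8 = 2996.5000 / 8 = 374.5625
R̄ = (24.1 + 17.5 + 22.2 + 9.5 + 32.7 + 22.8 + 20.3 + 19.1) / 8 = 168.2000 / 8 = 21.0250
UCL = X̄̄ + A₂·R̄ = 374.5625 + 0.577 × 21.0250 = 386.6939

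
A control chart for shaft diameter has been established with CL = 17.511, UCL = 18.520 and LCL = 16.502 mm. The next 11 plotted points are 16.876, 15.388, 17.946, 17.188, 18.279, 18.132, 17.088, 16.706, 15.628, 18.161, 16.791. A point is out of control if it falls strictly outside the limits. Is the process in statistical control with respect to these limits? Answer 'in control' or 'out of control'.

out of control

Compare each point to [16.502, 18.520]: sample 2 = 15.388 < LCL; sample 9 = 15.628 < LCL.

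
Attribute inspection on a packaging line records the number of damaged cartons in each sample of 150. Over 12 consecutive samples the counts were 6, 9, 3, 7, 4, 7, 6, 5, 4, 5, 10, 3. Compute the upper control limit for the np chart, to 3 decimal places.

12.805

p̄ = Σdᵢ / (k·n) = 69 / (12 × 150) = 0.03833
UCL = np̄ + 3·√(np̄(1−p̄)) = 5.7500 + 3 × √(5.7500×0.96167) = 5.7500 + 3 × 2.3515 = 12.8045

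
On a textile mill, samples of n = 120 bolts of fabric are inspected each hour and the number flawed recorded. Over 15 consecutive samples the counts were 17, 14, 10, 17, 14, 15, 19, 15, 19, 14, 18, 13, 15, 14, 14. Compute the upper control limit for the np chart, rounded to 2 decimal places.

26.13

p̄ = Σdᵢ / (k·n) = 228 / (15 × 120) = 0.12667
UCL = np̄ + 3·√(np̄(1−p̄)) = 15.2000 + 3 × √(15.2000×0.87333) = 15.2000 + 3 × 3.6434 = 26.1303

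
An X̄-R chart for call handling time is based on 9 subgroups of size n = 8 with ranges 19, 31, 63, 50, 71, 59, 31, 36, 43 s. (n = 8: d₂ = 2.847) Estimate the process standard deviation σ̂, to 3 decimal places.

15.728

R̄ = (19 + 31 + 63 + 50 + 71 + 59 + 31 + 36 + 43) / 9 = 44.7778
σ̂ = R̄ / d₂ = 44.7778 / 2.847 = 15.7281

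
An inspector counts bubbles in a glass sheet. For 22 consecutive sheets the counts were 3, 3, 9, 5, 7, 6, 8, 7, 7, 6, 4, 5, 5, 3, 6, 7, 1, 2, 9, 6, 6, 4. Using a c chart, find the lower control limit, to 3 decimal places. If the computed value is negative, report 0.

c̄ = (3 + 3 + 9 + 5 + 7 + 6 + 8 + 7 + 7 + 6 + 4 + 5 + 5 + 3 + 6 + 7 + 1 + 2 + 9 + 6 + 6 + 4) / 22 = 119 / 22 = 5.4091
LCL = c̄ − 3√c̄ = 5.4091 − 3 × 2.3257 = -1.5681 → 0 (cannot be negative)

0.000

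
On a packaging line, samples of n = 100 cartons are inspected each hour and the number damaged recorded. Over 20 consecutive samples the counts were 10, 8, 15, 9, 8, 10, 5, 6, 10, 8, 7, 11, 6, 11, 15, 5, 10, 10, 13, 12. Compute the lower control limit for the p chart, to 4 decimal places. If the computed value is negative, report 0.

p̄ = Σdᵢ / (k·n) = 189 / (20 × 100) = 0.09450
LCL = p̄ − 3·√(p̄(1−p̄)/n) = 0.09450 − 3 × 0.02925 = 0.00674

0.0067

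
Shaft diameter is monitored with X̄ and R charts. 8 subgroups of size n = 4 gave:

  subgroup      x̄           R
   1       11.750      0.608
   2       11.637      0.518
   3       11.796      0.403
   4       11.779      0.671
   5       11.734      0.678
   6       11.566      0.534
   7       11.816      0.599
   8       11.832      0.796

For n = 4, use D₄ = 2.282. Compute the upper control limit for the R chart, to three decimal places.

R̄ = (0.608 + 0.518 + 0.403 + 0.671 + 0.678 + 0.534 + 0.599 + 0.796) / 8 = 4.8070 / 8 = 0.6009
UCL_R = D₄·R̄ = 2.282 × 0.6009 = 1.3712

1.371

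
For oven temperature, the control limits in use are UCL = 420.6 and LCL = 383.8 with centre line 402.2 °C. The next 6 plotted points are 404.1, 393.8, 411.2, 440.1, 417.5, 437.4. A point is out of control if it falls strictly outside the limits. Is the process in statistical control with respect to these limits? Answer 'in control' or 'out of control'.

out of control

Compare each point to [383.8, 420.6]: sample 4 = 440.1 > UCL; sample 6 = 437.4 > UCL.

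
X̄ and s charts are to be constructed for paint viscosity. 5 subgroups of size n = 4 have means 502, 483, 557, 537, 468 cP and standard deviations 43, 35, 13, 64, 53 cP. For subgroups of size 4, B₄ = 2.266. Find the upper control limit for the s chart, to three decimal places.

94.266

s̄ = (43 + 35 + 13 + 64 + 53) / 5 = 41.6000
UCL_s = B₄·s̄ = 2.266 × 41.6000 = 94.2656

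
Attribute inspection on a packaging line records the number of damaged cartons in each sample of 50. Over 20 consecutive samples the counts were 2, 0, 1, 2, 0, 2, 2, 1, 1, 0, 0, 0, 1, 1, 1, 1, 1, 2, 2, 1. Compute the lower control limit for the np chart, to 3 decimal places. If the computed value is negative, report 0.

p̄ = Σdᵢ / (k·n) = 21 / (20 × 50) = 0.02100
LCL = np̄ − 3·√(np̄(1−p̄)) = 1.0500 − 3 × 1.0139 = -1.9916 → 0 (negative, so LCL = 0)

0.000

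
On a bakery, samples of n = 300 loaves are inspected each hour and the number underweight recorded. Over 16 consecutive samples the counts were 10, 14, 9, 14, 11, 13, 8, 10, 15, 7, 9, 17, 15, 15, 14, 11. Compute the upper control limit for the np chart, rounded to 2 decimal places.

22.18

p̄ = Σdᵢ / (k·n) = 192 / (16 × 300) = 0.04000
UCL = np̄ + 3·√(np̄(1−p̄)) = 12.0000 + 3 × √(12.0000×0.96000) = 12.0000 + 3 × 3.3941 = 22.1823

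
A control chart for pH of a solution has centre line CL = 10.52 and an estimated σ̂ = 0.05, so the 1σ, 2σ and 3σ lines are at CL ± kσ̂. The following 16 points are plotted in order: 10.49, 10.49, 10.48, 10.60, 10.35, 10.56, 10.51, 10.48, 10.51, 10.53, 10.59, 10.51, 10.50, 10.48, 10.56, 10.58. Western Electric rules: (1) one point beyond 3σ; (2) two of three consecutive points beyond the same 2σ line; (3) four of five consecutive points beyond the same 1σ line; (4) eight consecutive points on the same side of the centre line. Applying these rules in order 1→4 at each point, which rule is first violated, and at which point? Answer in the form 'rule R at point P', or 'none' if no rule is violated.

Zone of each point (C = within 1σ̂, B = 1σ̂–2σ̂, A = 2σ̂–3σ̂, * = beyond 3σ̂; sign = side of CL): 1:-C, 2:-C, 3:-C, 4:+B, 5:-*, 6:+C, 7:-C, 8:-C, 9:-C, 10:+C, 11:+B, 12:-C, 13:-C, 14:-C, 15:+C, 16:+B
Rule 1 (one point beyond the 3σ limits) is satisfied at point 5.

rule 1 at point 5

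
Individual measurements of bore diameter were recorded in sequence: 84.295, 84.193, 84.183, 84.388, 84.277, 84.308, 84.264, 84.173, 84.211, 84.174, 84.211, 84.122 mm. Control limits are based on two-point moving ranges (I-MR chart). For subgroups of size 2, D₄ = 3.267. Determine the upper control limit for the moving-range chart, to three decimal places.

0.236

Moving ranges: 0.102, 0.010, 0.205, 0.111, 0.031, 0.044, 0.091, 0.038, 0.037, 0.037, 0.089; M̄R̄ = 0.7950 / 11 = 0.0723
UCL_MR = D₄·M̄R̄ = 3.267 × 0.0723 = 0.2361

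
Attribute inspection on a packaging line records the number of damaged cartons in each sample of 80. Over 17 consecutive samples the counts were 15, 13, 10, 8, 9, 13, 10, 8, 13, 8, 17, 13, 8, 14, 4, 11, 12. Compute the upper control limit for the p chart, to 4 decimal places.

p̄ = Σdᵢ / (k·n) = 186 / (17 × 80) = 0.13676
UCL = p̄ + 3·√(p̄(1−p̄)/n) = 0.13676 + 3 × √(0.13676×0.86324/80) = 0.13676 + 3 × 0.03842 = 0.25201

0.2520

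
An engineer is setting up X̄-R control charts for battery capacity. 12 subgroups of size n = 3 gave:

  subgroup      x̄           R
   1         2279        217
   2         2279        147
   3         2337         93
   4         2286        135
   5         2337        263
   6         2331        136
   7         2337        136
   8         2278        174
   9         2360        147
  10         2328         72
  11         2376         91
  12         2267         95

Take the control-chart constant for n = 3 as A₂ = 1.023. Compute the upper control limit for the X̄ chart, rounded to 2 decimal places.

2461.69

X̄̄ = (2279 + 2279 + 2337 + 2286 + 2337 + 2331 + 2337 + 2278 + 2360 + 2328 + 2376 + 2267) / 12 = 27795.0000 / 12 = 2316.2500
R̄ = (217 + 147 + 93 + 135 + 263 + 136 + 136 + 174 + 147 + 72 + 91 + 95) / 12 = 1706.0000 / 12 = 142.1667
UCL = X̄̄ + A₂·R̄ = 2316.2500 + 1.023 × 142.1667 = 2461.6865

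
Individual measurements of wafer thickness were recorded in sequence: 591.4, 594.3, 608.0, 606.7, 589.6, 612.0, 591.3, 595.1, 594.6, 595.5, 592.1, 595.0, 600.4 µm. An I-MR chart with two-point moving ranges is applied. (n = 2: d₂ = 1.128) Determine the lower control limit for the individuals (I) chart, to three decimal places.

576.330

X̄ = (591.4 + 594.3 + 608.0 + 606.7 + 589.6 + 612.0 + 591.3 + 595.1 + 594.6 + 595.5 + 592.1 + 595.0 + 600.4) / 13 = 597.3846
Moving ranges: 2.9, 13.7, 1.3, 17.1, 22.4, 20.7, 3.8, 0.5, 0.9, 3.4, 2.9, 5.4; M̄R̄ = 95.0000 / 12 = 7.9167
LCL = X̄ − 3·M̄R̄/d₂ = 597.3846 − 3 × 7.9167 / 1.128 = 576.3297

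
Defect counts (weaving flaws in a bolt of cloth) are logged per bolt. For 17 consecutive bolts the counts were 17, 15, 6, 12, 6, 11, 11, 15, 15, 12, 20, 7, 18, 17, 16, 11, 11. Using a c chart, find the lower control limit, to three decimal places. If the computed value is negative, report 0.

2.149

c̄ = (17 + 15 + 6 + 12 + 6 + 11 + 11 + 15 + 15 + 12 + 20 + 7 + 18 + 17 + 16 + 11 + 11) / 17 = 220 / 17 = 12.9412
LCL = c̄ − 3√c̄ = 12.9412 − 3 × 3.5974 = 2.1490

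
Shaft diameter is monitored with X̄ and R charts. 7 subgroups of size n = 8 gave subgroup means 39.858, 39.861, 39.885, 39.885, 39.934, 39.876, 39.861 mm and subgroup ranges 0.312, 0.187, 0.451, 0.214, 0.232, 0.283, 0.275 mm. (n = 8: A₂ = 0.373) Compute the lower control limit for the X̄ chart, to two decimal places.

X̄̄ = (39.858 + 39.861 + 39.885 + 39.885 + 39.934 + 39.876 + 39.861) / 7 = 279.1600 / 7 = 39.8800
R̄ = (0.312 + 0.187 + 0.451 + 0.214 + 0.232 + 0.283 + 0.275) / 7 = 1.9540 / 7 = 0.2791
LCL = X̄̄ − A₂·R̄ = 39.8800 − 0.373 × 0.2791 = 39.7759

39.78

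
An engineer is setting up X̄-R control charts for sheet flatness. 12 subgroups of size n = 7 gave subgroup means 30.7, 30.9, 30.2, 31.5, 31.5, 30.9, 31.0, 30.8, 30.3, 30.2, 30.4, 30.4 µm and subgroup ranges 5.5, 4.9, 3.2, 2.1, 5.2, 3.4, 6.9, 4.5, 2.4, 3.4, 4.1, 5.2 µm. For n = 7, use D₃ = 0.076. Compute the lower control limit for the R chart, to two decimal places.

R̄ = (5.5 + 4.9 + 3.2 + 2.1 + 5.2 + 3.4 + 6.9 + 4.5 + 2.4 + 3.4 + 4.1 + 5.2) / 12 = 50.8000 / 12 = 4.2333
LCL_R = D₃·R̄ = 0.076 × 4.2333 = 0.3217

0.32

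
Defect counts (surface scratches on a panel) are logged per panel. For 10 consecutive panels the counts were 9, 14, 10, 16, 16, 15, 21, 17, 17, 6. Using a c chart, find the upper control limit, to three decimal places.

25.365

c̄ = (9 + 14 + 10 + 16 + 16 + 15 + 21 + 17 + 17 + 6) / 10 = 141 / 10 = 14.1000
UCL = c̄ + 3√c̄ = 14.1000 + 3 × √14.1000 = 14.1000 + 3 × 3.7550 = 25.3650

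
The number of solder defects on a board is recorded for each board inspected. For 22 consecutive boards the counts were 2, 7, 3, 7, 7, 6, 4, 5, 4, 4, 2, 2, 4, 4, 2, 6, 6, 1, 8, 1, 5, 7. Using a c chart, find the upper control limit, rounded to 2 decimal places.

c̄ = (2 + 7 + 3 + 7 + 7 + 6 + 4 + 5 + 4 + 4 + 2 + 2 + 4 + 4 + 2 + 6 + 6 + 1 + 8 + 1 + 5 + 7) / 22 = 97 / 22 = 4.4091
UCL = c̄ + 3√c̄ = 4.4091 + 3 × √4.4091 = 4.4091 + 3 × 2.0998 = 10.7084

10.71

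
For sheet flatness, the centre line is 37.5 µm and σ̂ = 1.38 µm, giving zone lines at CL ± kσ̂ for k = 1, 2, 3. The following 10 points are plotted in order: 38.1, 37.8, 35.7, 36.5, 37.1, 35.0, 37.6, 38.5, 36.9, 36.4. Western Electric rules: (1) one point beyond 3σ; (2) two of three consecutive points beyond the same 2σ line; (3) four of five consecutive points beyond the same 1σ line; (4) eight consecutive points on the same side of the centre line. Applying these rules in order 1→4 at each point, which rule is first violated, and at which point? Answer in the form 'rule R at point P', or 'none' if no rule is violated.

none

Zone of each point (C = within 1σ̂, B = 1σ̂–2σ̂, A = 2σ̂–3σ̂, * = beyond 3σ̂; sign = side of CL): 1:+C, 2:+C, 3:-B, 4:-C, 5:-C, 6:-B, 7:+C, 8:+C, 9:-C, 10:-C
No rule fires across all 10 points.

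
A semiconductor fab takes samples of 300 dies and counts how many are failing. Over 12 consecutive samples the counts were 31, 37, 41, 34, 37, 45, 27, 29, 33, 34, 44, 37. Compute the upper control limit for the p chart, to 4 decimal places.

p̄ = Σdᵢ / (k·n) = 429 / (12 × 300) = 0.11917
UCL = p̄ + 3·√(p̄(1−p̄)/n) = 0.11917 + 3 × √(0.11917×0.88083/300) = 0.11917 + 3 × 0.01871 = 0.17528

0.1753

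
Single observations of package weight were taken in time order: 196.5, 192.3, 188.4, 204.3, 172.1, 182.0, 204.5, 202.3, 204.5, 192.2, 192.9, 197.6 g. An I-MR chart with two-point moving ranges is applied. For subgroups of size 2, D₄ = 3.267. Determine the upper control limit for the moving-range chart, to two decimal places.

32.88

Moving ranges: 4.2, 3.9, 15.9, 32.2, 9.9, 22.5, 2.2, 2.2, 12.3, 0.7, 4.7; M̄R̄ = 110.7000 / 11 = 10.0636
UCL_MR = D₄·M̄R̄ = 3.267 × 10.0636 = 32.8779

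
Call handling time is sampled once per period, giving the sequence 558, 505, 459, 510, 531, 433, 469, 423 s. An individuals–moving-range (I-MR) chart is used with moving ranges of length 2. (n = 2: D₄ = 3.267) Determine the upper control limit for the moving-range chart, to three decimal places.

Moving ranges: 53, 46, 51, 21, 98, 36, 46; M̄R̄ = 351.0000 / 7 = 50.1429
UCL_MR = D₄·M̄R̄ = 3.267 × 50.1429 = 163.8167

163.817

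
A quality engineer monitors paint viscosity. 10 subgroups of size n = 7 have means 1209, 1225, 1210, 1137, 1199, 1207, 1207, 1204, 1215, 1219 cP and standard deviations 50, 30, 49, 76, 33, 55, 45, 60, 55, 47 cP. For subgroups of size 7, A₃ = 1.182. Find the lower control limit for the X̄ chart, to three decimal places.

X̄̄ = (1209 + 1225 + 1210 + 1137 + 1199 + 1207 + 1207 + 1204 + 1215 + 1219) / 10 = 1203.2000
s̄ = (50 + 30 + 49 + 76 + 33 + 55 + 45 + 60 + 55 + 47) / 10 = 50.0000
LCL = X̄̄ − A₃·s̄ = 1203.2000 − 1.182 × 50.0000 = 1144.1000

1144.100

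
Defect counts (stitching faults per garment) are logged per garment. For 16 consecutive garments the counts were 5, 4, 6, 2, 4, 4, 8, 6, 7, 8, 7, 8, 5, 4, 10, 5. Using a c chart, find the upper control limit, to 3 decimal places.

13.045

c̄ = (5 + 4 + 6 + 2 + 4 + 4 + 8 + 6 + 7 + 8 + 7 + 8 + 5 + 4 + 10 + 5) / 16 = 93 / 16 = 5.8125
UCL = c̄ + 3√c̄ = 5.8125 + 3 × √5.8125 = 5.8125 + 3 × 2.4109 = 13.0452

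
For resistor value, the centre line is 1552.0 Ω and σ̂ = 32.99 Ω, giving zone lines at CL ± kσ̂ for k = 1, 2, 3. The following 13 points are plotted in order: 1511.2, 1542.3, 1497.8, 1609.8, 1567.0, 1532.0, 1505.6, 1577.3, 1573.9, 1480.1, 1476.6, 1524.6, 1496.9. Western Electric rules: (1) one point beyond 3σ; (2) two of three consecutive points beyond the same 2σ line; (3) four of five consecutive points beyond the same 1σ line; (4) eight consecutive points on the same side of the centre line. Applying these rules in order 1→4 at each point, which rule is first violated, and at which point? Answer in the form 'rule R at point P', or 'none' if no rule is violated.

Zone of each point (C = within 1σ̂, B = 1σ̂–2σ̂, A = 2σ̂–3σ̂, * = beyond 3σ̂; sign = side of CL): 1:-B, 2:-C, 3:-B, 4:+B, 5:+C, 6:-C, 7:-B, 8:+C, 9:+C, 10:-A, 11:-A, 12:-C, 13:-B
Rule 2 (two of three consecutive points beyond the same 2σ limit) is satisfied at point 11.

rule 2 at point 11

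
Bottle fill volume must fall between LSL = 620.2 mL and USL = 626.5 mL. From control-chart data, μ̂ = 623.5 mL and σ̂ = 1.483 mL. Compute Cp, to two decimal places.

Cp = (USL − LSL) / (6σ̂) = (626.5 − 620.2) / (6 × 1.483) = 6.3000 / 8.8980 = 0.7080

0.71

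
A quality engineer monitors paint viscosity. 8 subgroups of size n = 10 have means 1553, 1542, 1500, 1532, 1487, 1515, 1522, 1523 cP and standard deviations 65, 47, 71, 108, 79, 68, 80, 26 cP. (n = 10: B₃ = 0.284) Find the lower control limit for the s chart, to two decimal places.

19.31

s̄ = (65 + 47 + 71 + 108 + 79 + 68 + 80 + 26) / 8 = 68.0000
LCL_s = B₃·s̄ = 0.284 × 68.0000 = 19.3120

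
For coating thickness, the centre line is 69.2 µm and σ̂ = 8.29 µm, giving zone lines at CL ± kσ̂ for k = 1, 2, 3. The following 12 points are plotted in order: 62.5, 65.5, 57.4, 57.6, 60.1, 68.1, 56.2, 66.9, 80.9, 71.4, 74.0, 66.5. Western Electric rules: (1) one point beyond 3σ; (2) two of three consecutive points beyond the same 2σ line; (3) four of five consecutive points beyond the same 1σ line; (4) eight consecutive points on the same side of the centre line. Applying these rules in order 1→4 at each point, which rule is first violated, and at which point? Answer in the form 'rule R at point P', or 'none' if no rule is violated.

Zone of each point (C = within 1σ̂, B = 1σ̂–2σ̂, A = 2σ̂–3σ̂, * = beyond 3σ̂; sign = side of CL): 1:-C, 2:-C, 3:-B, 4:-B, 5:-B, 6:-C, 7:-B, 8:-C, 9:+B, 10:+C, 11:+C, 12:-C
Rule 3 (four of five consecutive points beyond the same 1σ limit) is satisfied at point 7.

rule 3 at point 7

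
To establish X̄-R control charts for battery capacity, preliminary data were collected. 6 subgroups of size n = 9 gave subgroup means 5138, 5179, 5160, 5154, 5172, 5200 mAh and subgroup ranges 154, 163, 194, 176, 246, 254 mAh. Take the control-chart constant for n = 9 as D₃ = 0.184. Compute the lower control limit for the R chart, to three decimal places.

R̄ = (154 + 163 + 194 + 176 + 246 + 254) / 6 = 1187.0000 / 6 = 197.8333
LCL_R = D₃·R̄ = 0.184 × 197.8333 = 36.4013

36.401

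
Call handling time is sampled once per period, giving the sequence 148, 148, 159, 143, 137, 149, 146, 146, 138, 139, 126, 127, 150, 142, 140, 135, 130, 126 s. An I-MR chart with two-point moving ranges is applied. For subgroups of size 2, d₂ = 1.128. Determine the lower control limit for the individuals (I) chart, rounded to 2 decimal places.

122.04

X̄ = (148 + 148 + 159 + 143 + 137 + 149 + 146 + 146 + 138 + 139 + 126 + 127 + 150 + 142 + 140 + 135 + 130 + 126) / 18 = 140.5000
Moving ranges: 0, 11, 16, 6, 12, 3, 0, 8, 1, 13, 1, 23, 8, 2, 5, 5, 4; M̄R̄ = 118.0000 / 17 = 6.9412
LCL = X̄ − 3·M̄R̄/d₂ = 140.5000 − 3 × 6.9412 / 1.128 = 122.0394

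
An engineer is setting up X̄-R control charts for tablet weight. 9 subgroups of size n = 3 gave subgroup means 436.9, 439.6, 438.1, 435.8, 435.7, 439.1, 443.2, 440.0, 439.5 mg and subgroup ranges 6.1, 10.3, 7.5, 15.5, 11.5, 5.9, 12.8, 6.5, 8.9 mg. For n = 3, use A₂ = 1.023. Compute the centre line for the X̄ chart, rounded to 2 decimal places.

X̄̄ = (436.9 + 439.6 + 438.1 + 435.8 + 435.7 + 439.1 + 443.2 + 440.0 + 439.5) / 9 = 3947.9000 / 9 = 438.6556
CL = X̄̄ = 438.6556

438.66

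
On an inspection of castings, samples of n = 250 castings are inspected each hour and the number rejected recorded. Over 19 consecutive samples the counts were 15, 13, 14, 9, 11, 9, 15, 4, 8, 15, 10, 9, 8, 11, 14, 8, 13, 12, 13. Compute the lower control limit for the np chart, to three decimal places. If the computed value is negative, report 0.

1.332

p̄ = Σdᵢ / (k·n) = 211 / (19 × 250) = 0.04442
LCL = np̄ − 3·√(np̄(1−p̄)) = 11.1053 − 3 × 3.2576 = 1.3325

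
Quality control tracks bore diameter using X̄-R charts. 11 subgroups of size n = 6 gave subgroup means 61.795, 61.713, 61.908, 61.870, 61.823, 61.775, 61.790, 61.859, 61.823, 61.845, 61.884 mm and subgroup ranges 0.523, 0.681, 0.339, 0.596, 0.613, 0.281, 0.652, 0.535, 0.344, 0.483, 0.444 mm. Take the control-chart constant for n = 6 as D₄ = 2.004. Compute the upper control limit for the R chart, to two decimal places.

1.00

R̄ = (0.523 + 0.681 + 0.339 + 0.596 + 0.613 + 0.281 + 0.652 + 0.535 + 0.344 + 0.483 + 0.444) / 11 = 5.4910 / 11 = 0.4992
UCL_R = D₄·R̄ = 2.004 × 0.4992 = 1.0004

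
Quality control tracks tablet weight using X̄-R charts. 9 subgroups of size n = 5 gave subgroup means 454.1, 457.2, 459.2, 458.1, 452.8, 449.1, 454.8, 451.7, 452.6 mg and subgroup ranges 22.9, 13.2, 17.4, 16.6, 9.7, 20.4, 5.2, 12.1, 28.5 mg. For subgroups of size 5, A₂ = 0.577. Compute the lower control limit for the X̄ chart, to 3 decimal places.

X̄̄ = (454.1 + 457.2 + 459.2 + 458.1 + 452.8 + 449.1 + 454.8 + 451.7 + 452.6) / 9 = 4089.6000 / 9 = 454.4000
R̄ = (22.9 + 13.2 + 17.4 + 16.6 + 9.7 + 20.4 + 5.2 + 12.1 + 28.5) / 9 = 146.0000 / 9 = 16.2222
LCL = X̄̄ − A₂·R̄ = 454.4000 − 0.577 × 16.2222 = 445.0398

445.040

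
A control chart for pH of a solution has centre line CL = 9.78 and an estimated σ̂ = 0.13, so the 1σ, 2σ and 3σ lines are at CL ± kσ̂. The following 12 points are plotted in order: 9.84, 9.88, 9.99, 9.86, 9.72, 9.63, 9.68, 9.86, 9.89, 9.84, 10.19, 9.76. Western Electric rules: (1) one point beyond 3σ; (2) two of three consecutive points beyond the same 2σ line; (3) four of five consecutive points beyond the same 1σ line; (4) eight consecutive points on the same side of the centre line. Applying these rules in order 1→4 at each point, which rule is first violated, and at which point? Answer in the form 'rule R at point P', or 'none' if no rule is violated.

rule 1 at point 11

Zone of each point (C = within 1σ̂, B = 1σ̂–2σ̂, A = 2σ̂–3σ̂, * = beyond 3σ̂; sign = side of CL): 1:+C, 2:+C, 3:+B, 4:+C, 5:-C, 6:-B, 7:-C, 8:+C, 9:+C, 10:+C, 11:+*, 12:-C
Rule 1 (one point beyond the 3σ limits) is satisfied at point 11.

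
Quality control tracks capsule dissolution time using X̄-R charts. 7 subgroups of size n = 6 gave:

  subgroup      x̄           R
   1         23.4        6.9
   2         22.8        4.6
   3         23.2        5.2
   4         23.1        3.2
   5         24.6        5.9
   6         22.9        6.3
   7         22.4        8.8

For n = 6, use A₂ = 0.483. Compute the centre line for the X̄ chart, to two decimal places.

23.20

X̄̄ = (23.4 + 22.8 + 23.2 + 23.1 + 24.6 + 22.9 + 22.4) / 7 = 162.4000 / 7 = 23.2000
CL = X̄̄ = 23.2000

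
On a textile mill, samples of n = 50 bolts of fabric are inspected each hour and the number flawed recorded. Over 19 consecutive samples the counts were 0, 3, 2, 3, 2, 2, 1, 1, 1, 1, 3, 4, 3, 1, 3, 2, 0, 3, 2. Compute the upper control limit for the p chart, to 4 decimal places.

0.1210

p̄ = Σdᵢ / (k·n) = 37 / (19 × 50) = 0.03895
UCL = p̄ + 3·√(p̄(1−p̄)/n) = 0.03895 + 3 × √(0.03895×0.96105/50) = 0.03895 + 3 × 0.02736 = 0.12103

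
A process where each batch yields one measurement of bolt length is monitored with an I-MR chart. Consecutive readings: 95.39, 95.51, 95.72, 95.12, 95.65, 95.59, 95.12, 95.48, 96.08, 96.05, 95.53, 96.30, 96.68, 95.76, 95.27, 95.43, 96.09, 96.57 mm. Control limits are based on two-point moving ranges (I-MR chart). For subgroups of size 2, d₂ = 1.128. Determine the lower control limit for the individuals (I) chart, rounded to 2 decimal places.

X̄ = (95.39 + 95.51 + 95.72 + 95.12 + 95.65 + 95.59 + 95.12 + 95.48 + 96.08 + 96.05 + 95.53 + 96.30 + 96.68 + 95.76 + 95.27 + 95.43 + 96.09 + 96.57) / 18 = 95.7411
Moving ranges: 0.12, 0.21, 0.60, 0.53, 0.06, 0.47, 0.36, 0.60, 0.03, 0.52, 0.77, 0.38, 0.92, 0.49, 0.16, 0.66, 0.48; M̄R̄ = 7.3600 / 17 = 0.4329
LCL = X̄ − 3·M̄R̄/d₂ = 95.7411 − 3 × 0.4329 / 1.128 = 94.5897

94.59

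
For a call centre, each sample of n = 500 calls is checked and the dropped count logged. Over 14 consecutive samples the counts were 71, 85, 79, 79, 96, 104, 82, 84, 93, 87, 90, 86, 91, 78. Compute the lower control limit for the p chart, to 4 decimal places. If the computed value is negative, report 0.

0.1215

p̄ = Σdᵢ / (k·n) = 1205 / (14 × 500) = 0.17214
LCL = p̄ − 3·√(p̄(1−p̄)/n) = 0.17214 − 3 × 0.01688 = 0.12150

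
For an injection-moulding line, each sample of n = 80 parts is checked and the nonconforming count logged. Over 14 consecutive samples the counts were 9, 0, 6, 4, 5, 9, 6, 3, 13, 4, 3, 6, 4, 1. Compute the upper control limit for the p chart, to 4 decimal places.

0.1480

p̄ = Σdᵢ / (k·n) = 73 / (14 × 80) = 0.06518
UCL = p̄ + 3·√(p̄(1−p̄)/n) = 0.06518 + 3 × √(0.06518×0.93482/80) = 0.06518 + 3 × 0.02760 = 0.14797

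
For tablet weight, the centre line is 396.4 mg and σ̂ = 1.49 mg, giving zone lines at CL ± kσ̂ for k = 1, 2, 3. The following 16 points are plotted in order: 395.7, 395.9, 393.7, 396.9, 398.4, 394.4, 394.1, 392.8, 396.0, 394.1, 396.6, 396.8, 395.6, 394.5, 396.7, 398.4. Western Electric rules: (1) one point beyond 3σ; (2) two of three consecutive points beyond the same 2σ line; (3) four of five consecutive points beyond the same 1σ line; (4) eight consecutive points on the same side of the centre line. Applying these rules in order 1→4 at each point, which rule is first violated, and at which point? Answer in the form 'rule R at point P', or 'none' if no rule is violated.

rule 3 at point 10

Zone of each point (C = within 1σ̂, B = 1σ̂–2σ̂, A = 2σ̂–3σ̂, * = beyond 3σ̂; sign = side of CL): 1:-C, 2:-C, 3:-B, 4:+C, 5:+B, 6:-B, 7:-B, 8:-A, 9:-C, 10:-B, 11:+C, 12:+C, 13:-C, 14:-B, 15:+C, 16:+B
Rule 3 (four of five consecutive points beyond the same 1σ limit) is satisfied at point 10.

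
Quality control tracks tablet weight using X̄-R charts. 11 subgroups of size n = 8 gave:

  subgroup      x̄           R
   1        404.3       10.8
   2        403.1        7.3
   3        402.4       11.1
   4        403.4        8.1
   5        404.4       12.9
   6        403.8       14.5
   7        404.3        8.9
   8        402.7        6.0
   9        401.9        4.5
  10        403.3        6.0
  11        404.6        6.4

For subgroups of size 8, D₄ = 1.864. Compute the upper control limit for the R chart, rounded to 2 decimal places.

R̄ = (10.8 + 7.3 + 11.1 + 8.1 + 12.9 + 14.5 + 8.9 + 6.0 + 4.5 + 6.0 + 6.4) / 11 = 96.5000 / 11 = 8.7727
UCL_R = D₄·R̄ = 1.864 × 8.7727 = 16.3524

16.35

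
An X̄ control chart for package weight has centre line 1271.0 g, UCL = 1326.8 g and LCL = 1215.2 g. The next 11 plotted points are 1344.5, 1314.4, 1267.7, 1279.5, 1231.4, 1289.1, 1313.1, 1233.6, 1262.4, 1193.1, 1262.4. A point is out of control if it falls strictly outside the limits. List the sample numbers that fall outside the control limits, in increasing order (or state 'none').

Compare each point to [1215.2, 1326.8]: sample 1 = 1344.5 > UCL; sample 10 = 1193.1 < LCL.

1, 10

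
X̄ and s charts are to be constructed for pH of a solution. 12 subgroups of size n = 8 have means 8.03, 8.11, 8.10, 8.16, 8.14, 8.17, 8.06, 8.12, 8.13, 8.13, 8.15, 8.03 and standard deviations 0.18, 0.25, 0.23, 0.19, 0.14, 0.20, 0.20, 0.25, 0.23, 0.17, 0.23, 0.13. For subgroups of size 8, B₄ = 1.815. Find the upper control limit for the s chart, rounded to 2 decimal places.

0.36

s̄ = (0.18 + 0.25 + 0.23 + 0.19 + 0.14 + 0.20 + 0.20 + 0.25 + 0.23 + 0.17 + 0.23 + 0.13) / 12 = 0.2000
UCL_s = B₄·s̄ = 1.815 × 0.2000 = 0.3630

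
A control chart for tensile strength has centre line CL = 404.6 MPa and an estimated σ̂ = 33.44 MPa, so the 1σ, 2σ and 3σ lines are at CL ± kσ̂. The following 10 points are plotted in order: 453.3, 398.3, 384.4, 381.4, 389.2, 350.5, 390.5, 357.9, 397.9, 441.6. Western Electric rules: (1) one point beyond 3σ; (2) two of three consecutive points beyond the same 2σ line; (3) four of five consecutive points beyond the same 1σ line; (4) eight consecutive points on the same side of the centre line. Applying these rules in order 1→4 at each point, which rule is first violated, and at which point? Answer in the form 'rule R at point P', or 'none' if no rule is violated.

Zone of each point (C = within 1σ̂, B = 1σ̂–2σ̂, A = 2σ̂–3σ̂, * = beyond 3σ̂; sign = side of CL): 1:+B, 2:-C, 3:-C, 4:-C, 5:-C, 6:-B, 7:-C, 8:-B, 9:-C, 10:+B
Rule 4 (eight consecutive points on the same side of the centre line) is satisfied at point 9.

rule 4 at point 9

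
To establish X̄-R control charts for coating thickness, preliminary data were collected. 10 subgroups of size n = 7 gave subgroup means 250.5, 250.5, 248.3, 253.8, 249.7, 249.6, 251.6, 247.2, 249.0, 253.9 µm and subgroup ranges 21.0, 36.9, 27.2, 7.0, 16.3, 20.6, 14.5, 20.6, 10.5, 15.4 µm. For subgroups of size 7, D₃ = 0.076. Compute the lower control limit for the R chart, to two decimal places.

1.44

R̄ = (21.0 + 36.9 + 27.2 + 7.0 + 16.3 + 20.6 + 14.5 + 20.6 + 10.5 + 15.4) / 10 = 190.0000 / 10 = 19.0000
LCL_R = D₃·R̄ = 0.076 × 19.0000 = 1.4440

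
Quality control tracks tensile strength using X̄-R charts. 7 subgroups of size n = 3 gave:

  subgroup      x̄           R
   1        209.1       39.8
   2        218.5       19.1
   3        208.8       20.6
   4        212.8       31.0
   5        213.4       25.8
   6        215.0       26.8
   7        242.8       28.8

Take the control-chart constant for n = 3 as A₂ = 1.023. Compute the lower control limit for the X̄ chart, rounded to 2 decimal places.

189.16

X̄̄ = (209.1 + 218.5 + 208.8 + 212.8 + 213.4 + 215.0 + 242.8) / 7 = 1520.4000 / 7 = 217.2000
R̄ = (39.8 + 19.1 + 20.6 + 31.0 + 25.8 + 26.8 + 28.8) / 7 = 191.9000 / 7 = 27.4143
LCL = X̄̄ − A₂·R̄ = 217.2000 − 1.023 × 27.4143 = 189.1552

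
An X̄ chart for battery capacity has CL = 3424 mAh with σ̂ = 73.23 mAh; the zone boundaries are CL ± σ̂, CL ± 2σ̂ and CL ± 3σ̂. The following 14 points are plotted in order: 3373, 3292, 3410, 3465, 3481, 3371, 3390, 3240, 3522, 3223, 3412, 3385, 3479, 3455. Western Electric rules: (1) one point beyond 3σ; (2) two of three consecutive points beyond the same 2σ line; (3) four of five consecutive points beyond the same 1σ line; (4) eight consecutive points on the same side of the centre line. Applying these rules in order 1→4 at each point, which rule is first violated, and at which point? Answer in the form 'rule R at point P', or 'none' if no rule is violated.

rule 2 at point 10

Zone of each point (C = within 1σ̂, B = 1σ̂–2σ̂, A = 2σ̂–3σ̂, * = beyond 3σ̂; sign = side of CL): 1:-C, 2:-B, 3:-C, 4:+C, 5:+C, 6:-C, 7:-C, 8:-A, 9:+B, 10:-A, 11:-C, 12:-C, 13:+C, 14:+C
Rule 2 (two of three consecutive points beyond the same 2σ limit) is satisfied at point 10.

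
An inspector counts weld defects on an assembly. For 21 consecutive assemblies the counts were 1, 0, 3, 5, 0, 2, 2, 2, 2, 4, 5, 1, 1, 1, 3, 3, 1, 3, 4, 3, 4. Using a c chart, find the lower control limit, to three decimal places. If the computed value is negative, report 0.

c̄ = (1 + 0 + 3 + 5 + 0 + 2 + 2 + 2 + 2 + 4 + 5 + 1 + 1 + 1 + 3 + 3 + 1 + 3 + 4 + 3 + 4) / 21 = 50 / 21 = 2.3810
LCL = c̄ − 3√c̄ = 2.3810 − 3 × 1.5430 = -2.2481 → 0 (cannot be negative)

0.000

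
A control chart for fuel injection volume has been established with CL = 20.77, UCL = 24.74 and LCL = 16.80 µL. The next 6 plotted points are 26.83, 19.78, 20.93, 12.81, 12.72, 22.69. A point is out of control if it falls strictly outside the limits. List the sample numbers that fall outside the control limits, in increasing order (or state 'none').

1, 4, 5

Compare each point to [16.80, 24.74]: sample 1 = 26.83 > UCL; sample 4 = 12.81 < LCL; sample 5 = 12.72 < LCL.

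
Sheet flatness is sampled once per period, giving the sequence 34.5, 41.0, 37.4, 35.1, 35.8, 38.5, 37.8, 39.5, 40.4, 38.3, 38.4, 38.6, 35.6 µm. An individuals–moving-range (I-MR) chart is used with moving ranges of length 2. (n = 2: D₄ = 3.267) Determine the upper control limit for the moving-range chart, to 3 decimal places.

6.670

Moving ranges: 6.5, 3.6, 2.3, 0.7, 2.7, 0.7, 1.7, 0.9, 2.1, 0.1, 0.2, 3.0; M̄R̄ = 24.5000 / 12 = 2.0417
UCL_MR = D₄·M̄R̄ = 3.267 × 2.0417 = 6.6701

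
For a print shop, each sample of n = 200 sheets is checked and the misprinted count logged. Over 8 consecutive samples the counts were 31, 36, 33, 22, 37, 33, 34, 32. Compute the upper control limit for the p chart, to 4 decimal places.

0.2393

p̄ = Σdᵢ / (k·n) = 258 / (8 × 200) = 0.16125
UCL = p̄ + 3·√(p̄(1−p̄)/n) = 0.16125 + 3 × √(0.16125×0.83875/200) = 0.16125 + 3 × 0.02600 = 0.23926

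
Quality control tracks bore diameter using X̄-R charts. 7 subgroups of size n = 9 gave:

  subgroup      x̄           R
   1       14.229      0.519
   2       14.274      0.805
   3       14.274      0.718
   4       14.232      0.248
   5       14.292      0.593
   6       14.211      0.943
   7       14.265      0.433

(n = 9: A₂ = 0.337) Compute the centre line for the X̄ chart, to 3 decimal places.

14.254

X̄̄ = (14.229 + 14.274 + 14.274 + 14.232 + 14.292 + 14.211 + 14.265) / 7 = 99.7770 / 7 = 14.2539
CL = X̄̄ = 14.2539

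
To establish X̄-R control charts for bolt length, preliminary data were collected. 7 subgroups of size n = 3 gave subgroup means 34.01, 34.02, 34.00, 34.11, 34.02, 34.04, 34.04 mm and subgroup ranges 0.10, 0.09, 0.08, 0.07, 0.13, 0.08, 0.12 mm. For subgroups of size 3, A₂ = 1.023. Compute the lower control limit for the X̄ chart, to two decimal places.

X̄̄ = (34.01 + 34.02 + 34.00 + 34.11 + 34.02 + 34.04 + 34.04) / 7 = 238.2400 / 7 = 34.0343
R̄ = (0.10 + 0.09 + 0.08 + 0.07 + 0.13 + 0.08 + 0.12) / 7 = 0.6700 / 7 = 0.0957
LCL = X̄̄ − A₂·R̄ = 34.0343 − 1.023 × 0.0957 = 33.9364

33.94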